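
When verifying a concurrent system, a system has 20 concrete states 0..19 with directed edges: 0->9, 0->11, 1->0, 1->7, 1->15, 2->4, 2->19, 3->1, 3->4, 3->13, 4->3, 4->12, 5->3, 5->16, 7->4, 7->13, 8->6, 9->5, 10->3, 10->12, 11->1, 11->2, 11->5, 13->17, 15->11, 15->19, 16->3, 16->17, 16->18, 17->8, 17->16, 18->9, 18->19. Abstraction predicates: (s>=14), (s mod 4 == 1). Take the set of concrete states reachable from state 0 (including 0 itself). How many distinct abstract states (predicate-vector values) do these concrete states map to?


BFS from 0:
Concrete reachable: {0, 1, 2, 3, 4, 5, 6, 7, 8, 9, 11, 12, 13, 15, 16, 17, 18, 19}
Abstract via predicates (s>=14), (s mod 4 == 1):
  (0,0) <- {0, 2, 3, 4, 6, 7, 8, 11, 12}
  (0,1) <- {1, 5, 9, 13}
  (1,0) <- {15, 16, 18, 19}
  (1,1) <- {17}
Distinct abstract states = 4

4


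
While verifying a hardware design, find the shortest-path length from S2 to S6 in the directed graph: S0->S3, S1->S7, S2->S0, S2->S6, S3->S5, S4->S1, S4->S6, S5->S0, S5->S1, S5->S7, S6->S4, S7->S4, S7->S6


BFS layer-by-layer from S2:
  dist 0: {S2}
  dist 1: {S0, S6}
  -> S6 reached at distance 1
Shortest path length = 1

1


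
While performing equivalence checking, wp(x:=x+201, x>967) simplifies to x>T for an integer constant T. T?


Formula: wp(x:=E, P) = P[E/x] (substitute E for x in postcondition)
Step 1: Postcondition: x>967
Step 2: Substitute x+201 for x: x+201>967
Step 3: Solve for x: x > 967-201 = 766

766


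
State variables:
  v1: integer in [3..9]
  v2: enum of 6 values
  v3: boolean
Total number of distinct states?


State space = product of domain sizes of all variables.
Domain sizes:
  v1 (integer in [3..9]): 7
  v2 (enum of 6 values): 6
  v3 (boolean): 2
Product = 7 * 6 * 2 = 84

84


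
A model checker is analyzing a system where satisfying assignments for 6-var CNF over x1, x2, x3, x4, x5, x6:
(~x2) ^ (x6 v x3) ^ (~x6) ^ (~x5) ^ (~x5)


CNF with 5 clauses over 6 vars (64 assignments).
An assignment satisfies CNF iff every clause has >=1 true literal.
Check each row (bits = x1,x2,x3,x4,x5,x6; clause T/F shown):
  row 0 [000000]: clauses=TFTTT -> 0
  row 1 [000001]: clauses=TTFTT -> 0
  row 2 [000010]: clauses=TFTFF -> 0
  row 3 [000011]: clauses=TTFFF -> 0
  row 4 [000100]: clauses=TFTTT -> 0
  (every remaining row is evaluated the same way; all 64 results are listed next)
Full result column, 8 rows per line (x1,x2,x3 fixed per line; x4,x5,x6 runs 000..111 left to right):
  rows 0-7 [x1,x2,x3=000]: 00000000  (ones: 0)
  rows 8-15 [x1,x2,x3=001]: 10001000  (ones: 2)
  rows 16-23 [x1,x2,x3=010]: 00000000  (ones: 0)
  rows 24-31 [x1,x2,x3=011]: 00000000  (ones: 0)
  rows 32-39 [x1,x2,x3=100]: 00000000  (ones: 0)
  rows 40-47 [x1,x2,x3=101]: 10001000  (ones: 2)
  rows 48-55 [x1,x2,x3=110]: 00000000  (ones: 0)
  rows 56-63 [x1,x2,x3=111]: 00000000  (ones: 0)
Satisfying assignments = 0+2+0+0+0+2+0+0 = 4

4


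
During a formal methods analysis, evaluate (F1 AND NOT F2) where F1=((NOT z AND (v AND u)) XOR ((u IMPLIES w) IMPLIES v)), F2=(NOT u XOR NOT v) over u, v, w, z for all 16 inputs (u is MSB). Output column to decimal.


F1 = ((NOT z AND (v AND u)) XOR ((u IMPLIES w) IMPLIES v))
F2 = (NOT u XOR NOT v)
Counterexample to F1=>F2 is where F1=1 and F2=0.
Evaluate each row (bits = u,v,w,z, MSB first):
  row 0 [0000]: F1=0 F2=0 -> F1&~F2 -> 0
  row 1 [0001]: F1=0 F2=0 -> F1&~F2 -> 0
  row 2 [0010]: F1=0 F2=0 -> F1&~F2 -> 0
  row 3 [0011]: F1=0 F2=0 -> F1&~F2 -> 0
  row 4 [0100]: F1=1 F2=1 -> F1&~F2 -> 0
  row 5 [0101]: F1=1 F2=1 -> F1&~F2 -> 0
  row 6 [0110]: F1=1 F2=1 -> F1&~F2 -> 0
  row 7 [0111]: F1=1 F2=1 -> F1&~F2 -> 0
  row 8 [1000]: F1=1 F2=1 -> F1&~F2 -> 0
  row 9 [1001]: F1=1 F2=1 -> F1&~F2 -> 0
  row 10 [1010]: F1=0 F2=1 -> F1&~F2 -> 0
  row 11 [1011]: F1=0 F2=1 -> F1&~F2 -> 0
  row 12 [1100]: F1=0 F2=0 -> F1&~F2 -> 0
  row 13 [1101]: F1=1 F2=0 -> F1&~F2 -> 1
  row 14 [1110]: F1=0 F2=0 -> F1&~F2 -> 0
  row 15 [1111]: F1=1 F2=0 -> F1&~F2 -> 1
Full result column, 4 rows per line (u,v fixed per line; w,z runs 00..11 left to right):
  rows 0-3 [u,v=00]: 0000  = hex 0
  rows 4-7 [u,v=01]: 0000  = hex 0
  rows 8-11 [u,v=10]: 0000  = hex 0
  rows 12-15 [u,v=11]: 0101  = hex 5
Counterexample vector (row 0 .. row 15) = 0000000000000101
Output column grouped in 4s = 0000 0000 0000 0101 = 0x0005
Convert to decimal digit by digit (value = value*16 + digit):
  0 -> 0
  0*16 + 0 = 0
  0*16 + 0 = 0
  0*16 + 5 = 5
Decimal = 5

5


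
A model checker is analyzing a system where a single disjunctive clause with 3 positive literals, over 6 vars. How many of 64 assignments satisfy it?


Step 1: Total=2^6=64
Step 2: Unsat when all 3 false: 2^3=8
Step 3: Sat=64-8=56

56


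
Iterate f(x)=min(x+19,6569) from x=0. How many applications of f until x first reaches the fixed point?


Step 1: x=0, cap=6569, increment=19
Step 2: x grows by 19 each step until capped at 6569; fixed point is x=6569
Step 3: iterations = ceil(6569/19) = 346

346


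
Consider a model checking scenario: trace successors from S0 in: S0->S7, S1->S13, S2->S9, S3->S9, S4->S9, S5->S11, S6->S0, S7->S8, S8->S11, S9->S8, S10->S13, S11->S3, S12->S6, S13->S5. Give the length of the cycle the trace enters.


Trace from S0 until a state repeats:
  S0 -> S7 -> S8 -> S11 -> S3 -> S9 -> S8
S8 first seen at step 2, revisited at step 6.
Cycle length = 6 - 2 = 4

4


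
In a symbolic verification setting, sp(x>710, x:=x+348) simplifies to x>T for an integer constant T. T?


Formula: sp(P, x:=E) = exists old_x. (x = E[old_x/x]) AND P[old_x/x] (old_x is the value of x before the assignment; eliminate old_x by solving x = E[old_x/x] for old_x)
Step 1: Precondition P: x>710, i.e. old_x > 710
Step 2: Assignment gives x = old_x + 348, so old_x = x - 348
Step 3: Substitute into P: x - 348 > 710
Step 4: Simplify: x > 710+348 = 1058

1058


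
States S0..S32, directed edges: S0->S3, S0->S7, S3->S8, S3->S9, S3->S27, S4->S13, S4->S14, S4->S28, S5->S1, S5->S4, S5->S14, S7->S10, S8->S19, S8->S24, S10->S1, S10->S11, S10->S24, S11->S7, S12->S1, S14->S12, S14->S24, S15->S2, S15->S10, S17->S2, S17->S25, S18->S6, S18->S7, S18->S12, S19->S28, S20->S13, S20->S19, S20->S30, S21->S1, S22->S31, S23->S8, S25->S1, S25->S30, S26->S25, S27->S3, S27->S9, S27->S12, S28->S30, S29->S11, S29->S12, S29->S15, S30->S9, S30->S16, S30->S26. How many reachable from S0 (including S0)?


BFS from S0:
  layer 0: {S0}
  layer 1: {S3, S7}
  layer 2: {S8, S9, S10, S27}
  layer 3: {S1, S11, S12, S19, S24}
  layer 4: {S28}
  layer 5: {S30}
  layer 6: {S16, S26}
  layer 7: {S25}
Reachable set: {S0, S1, S3, S7, S8, S9, S10, S11, S12, S16, S19, S24, S25, S26, S27, S28, S30}
Count = 17

17


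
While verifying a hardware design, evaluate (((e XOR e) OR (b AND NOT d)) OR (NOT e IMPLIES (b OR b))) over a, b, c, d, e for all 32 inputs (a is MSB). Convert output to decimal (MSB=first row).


Formula: (((e XOR e) OR (b AND NOT d)) OR (NOT e IMPLIES (b OR b))) over a, b, c, d, e (32 rows)
Evaluate each row (bits = a,b,c,d,e, MSB first):
  row 0 [00000]: (((0 XOR 0) OR (0 AND NOT 0)) OR (NOT 0 IMPLIES (0 OR 0))) -> 0
  row 1 [00001]: (((1 XOR 1) OR (0 AND NOT 0)) OR (NOT 1 IMPLIES (0 OR 0))) -> 1
  row 2 [00010]: (((0 XOR 0) OR (0 AND NOT 1)) OR (NOT 0 IMPLIES (0 OR 0))) -> 0
  row 3 [00011]: (((1 XOR 1) OR (0 AND NOT 1)) OR (NOT 1 IMPLIES (0 OR 0))) -> 1
  row 4 [00100]: (((0 XOR 0) OR (0 AND NOT 0)) OR (NOT 0 IMPLIES (0 OR 0))) -> 0
  row 5 [00101]: (((1 XOR 1) OR (0 AND NOT 0)) OR (NOT 1 IMPLIES (0 OR 0))) -> 1
  row 6 [00110]: (((0 XOR 0) OR (0 AND NOT 1)) OR (NOT 0 IMPLIES (0 OR 0))) -> 0
  row 7 [00111]: (((1 XOR 1) OR (0 AND NOT 1)) OR (NOT 1 IMPLIES (0 OR 0))) -> 1
  row 8 [01000]: (((0 XOR 0) OR (1 AND NOT 0)) OR (NOT 0 IMPLIES (1 OR 1))) -> 1
  row 9 [01001]: (((1 XOR 1) OR (1 AND NOT 0)) OR (NOT 1 IMPLIES (1 OR 1))) -> 1
  row 10 [01010]: (((0 XOR 0) OR (1 AND NOT 1)) OR (NOT 0 IMPLIES (1 OR 1))) -> 1
  row 11 [01011]: (((1 XOR 1) OR (1 AND NOT 1)) OR (NOT 1 IMPLIES (1 OR 1))) -> 1
  row 12 [01100]: (((0 XOR 0) OR (1 AND NOT 0)) OR (NOT 0 IMPLIES (1 OR 1))) -> 1
  row 13 [01101]: (((1 XOR 1) OR (1 AND NOT 0)) OR (NOT 1 IMPLIES (1 OR 1))) -> 1
  row 14 [01110]: (((0 XOR 0) OR (1 AND NOT 1)) OR (NOT 0 IMPLIES (1 OR 1))) -> 1
  row 15 [01111]: (((1 XOR 1) OR (1 AND NOT 1)) OR (NOT 1 IMPLIES (1 OR 1))) -> 1
  row 16 [10000]: (((0 XOR 0) OR (0 AND NOT 0)) OR (NOT 0 IMPLIES (0 OR 0))) -> 0
  row 17 [10001]: (((1 XOR 1) OR (0 AND NOT 0)) OR (NOT 1 IMPLIES (0 OR 0))) -> 1
  row 18 [10010]: (((0 XOR 0) OR (0 AND NOT 1)) OR (NOT 0 IMPLIES (0 OR 0))) -> 0
  row 19 [10011]: (((1 XOR 1) OR (0 AND NOT 1)) OR (NOT 1 IMPLIES (0 OR 0))) -> 1
  row 20 [10100]: (((0 XOR 0) OR (0 AND NOT 0)) OR (NOT 0 IMPLIES (0 OR 0))) -> 0
  row 21 [10101]: (((1 XOR 1) OR (0 AND NOT 0)) OR (NOT 1 IMPLIES (0 OR 0))) -> 1
  row 22 [10110]: (((0 XOR 0) OR (0 AND NOT 1)) OR (NOT 0 IMPLIES (0 OR 0))) -> 0
  row 23 [10111]: (((1 XOR 1) OR (0 AND NOT 1)) OR (NOT 1 IMPLIES (0 OR 0))) -> 1
  row 24 [11000]: (((0 XOR 0) OR (1 AND NOT 0)) OR (NOT 0 IMPLIES (1 OR 1))) -> 1
  row 25 [11001]: (((1 XOR 1) OR (1 AND NOT 0)) OR (NOT 1 IMPLIES (1 OR 1))) -> 1
  row 26 [11010]: (((0 XOR 0) OR (1 AND NOT 1)) OR (NOT 0 IMPLIES (1 OR 1))) -> 1
  row 27 [11011]: (((1 XOR 1) OR (1 AND NOT 1)) OR (NOT 1 IMPLIES (1 OR 1))) -> 1
  row 28 [11100]: (((0 XOR 0) OR (1 AND NOT 0)) OR (NOT 0 IMPLIES (1 OR 1))) -> 1
  row 29 [11101]: (((1 XOR 1) OR (1 AND NOT 0)) OR (NOT 1 IMPLIES (1 OR 1))) -> 1
  row 30 [11110]: (((0 XOR 0) OR (1 AND NOT 1)) OR (NOT 0 IMPLIES (1 OR 1))) -> 1
  row 31 [11111]: (((1 XOR 1) OR (1 AND NOT 1)) OR (NOT 1 IMPLIES (1 OR 1))) -> 1
Full result column, 4 rows per line (a,b,c fixed per line; d,e runs 00..11 left to right):
  rows 0-3 [a,b,c=000]: 0101  = hex 5
  rows 4-7 [a,b,c=001]: 0101  = hex 5
  rows 8-11 [a,b,c=010]: 1111  = hex F
  rows 12-15 [a,b,c=011]: 1111  = hex F
  rows 16-19 [a,b,c=100]: 0101  = hex 5
  rows 20-23 [a,b,c=101]: 0101  = hex 5
  rows 24-27 [a,b,c=110]: 1111  = hex F
  rows 28-31 [a,b,c=111]: 1111  = hex F
Output column (row 0 .. row 31) = 01010101111111110101010111111111
Output column grouped in 4s = 0101 0101 1111 1111 0101 0101 1111 1111 = 0x55FF55FF
Convert to decimal digit by digit (value = value*16 + digit):
  5 -> 5
  5*16 + 5 = 85
  85*16 + 15 (F) = 1375
  1375*16 + 15 (F) = 22015
  22015*16 + 5 = 352245
  352245*16 + 5 = 5635925
  5635925*16 + 15 (F) = 90174815
  90174815*16 + 15 (F) = 1442797055
Decimal = 1442797055

1442797055


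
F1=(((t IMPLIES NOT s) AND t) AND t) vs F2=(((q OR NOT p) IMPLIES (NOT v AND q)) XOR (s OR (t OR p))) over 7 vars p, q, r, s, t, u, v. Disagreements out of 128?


F1 = (((t IMPLIES NOT s) AND t) AND t)
F2 = (((q OR NOT p) IMPLIES (NOT v AND q)) XOR (s OR (t OR p)))
Evaluate both on each of 128 rows (bits = p,q,r,s,t,u,v):
  row 0 [0000000]: F1=0 F2=0 -> 0
  row 1 [0000001]: F1=0 F2=0 -> 0
  row 2 [0000010]: F1=0 F2=0 -> 0
  row 3 [0000011]: F1=0 F2=0 -> 0
  row 4 [0000100]: F1=1 F2=1 -> 0
  (every remaining row is evaluated the same way; all 128 results are listed next)
Full result column, 8 rows per line (p,q,r,s fixed per line; t,u,v runs 000..111 left to right):
  rows 0-7 [p,q,r,s=0000]: 00000000  (ones: 0)
  rows 8-15 [p,q,r,s=0001]: 11111111  (ones: 8)
  rows 16-23 [p,q,r,s=0010]: 00000000  (ones: 0)
  rows 24-31 [p,q,r,s=0011]: 11111111  (ones: 8)
  rows 32-39 [p,q,r,s=0100]: 10101010  (ones: 4)
  rows 40-47 [p,q,r,s=0101]: 01010101  (ones: 4)
  rows 48-55 [p,q,r,s=0110]: 10101010  (ones: 4)
  rows 56-63 [p,q,r,s=0111]: 01010101  (ones: 4)
  rows 64-71 [p,q,r,s=1000]: 00001111  (ones: 4)
  rows 72-79 [p,q,r,s=1001]: 00000000  (ones: 0)
  rows 80-87 [p,q,r,s=1010]: 00001111  (ones: 4)
  rows 88-95 [p,q,r,s=1011]: 00000000  (ones: 0)
  rows 96-103 [p,q,r,s=1100]: 01011010  (ones: 4)
  rows 104-111 [p,q,r,s=1101]: 01010101  (ones: 4)
  rows 112-119 [p,q,r,s=1110]: 01011010  (ones: 4)
  rows 120-127 [p,q,r,s=1111]: 01010101  (ones: 4)
Disagreements = 0+8+0+8+4+4+4+4+4+0+4+0+4+4+4+4 = 56

56


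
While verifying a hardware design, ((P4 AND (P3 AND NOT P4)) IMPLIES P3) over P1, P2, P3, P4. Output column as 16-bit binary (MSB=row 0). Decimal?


Formula: ((P4 AND (P3 AND NOT P4)) IMPLIES P3) over P1, P2, P3, P4 (16 rows)
Evaluate each row (bits = P1,P2,P3,P4, MSB first):
  row 0 [0000]: ((0 AND (0 AND NOT 0)) IMPLIES 0) -> 1
  row 1 [0001]: ((1 AND (0 AND NOT 1)) IMPLIES 0) -> 1
  row 2 [0010]: ((0 AND (1 AND NOT 0)) IMPLIES 1) -> 1
  row 3 [0011]: ((1 AND (1 AND NOT 1)) IMPLIES 1) -> 1
  row 4 [0100]: ((0 AND (0 AND NOT 0)) IMPLIES 0) -> 1
  row 5 [0101]: ((1 AND (0 AND NOT 1)) IMPLIES 0) -> 1
  row 6 [0110]: ((0 AND (1 AND NOT 0)) IMPLIES 1) -> 1
  row 7 [0111]: ((1 AND (1 AND NOT 1)) IMPLIES 1) -> 1
  row 8 [1000]: ((0 AND (0 AND NOT 0)) IMPLIES 0) -> 1
  row 9 [1001]: ((1 AND (0 AND NOT 1)) IMPLIES 0) -> 1
  row 10 [1010]: ((0 AND (1 AND NOT 0)) IMPLIES 1) -> 1
  row 11 [1011]: ((1 AND (1 AND NOT 1)) IMPLIES 1) -> 1
  row 12 [1100]: ((0 AND (0 AND NOT 0)) IMPLIES 0) -> 1
  row 13 [1101]: ((1 AND (0 AND NOT 1)) IMPLIES 0) -> 1
  row 14 [1110]: ((0 AND (1 AND NOT 0)) IMPLIES 1) -> 1
  row 15 [1111]: ((1 AND (1 AND NOT 1)) IMPLIES 1) -> 1
Full result column, 4 rows per line (P1,P2 fixed per line; P3,P4 runs 00..11 left to right):
  rows 0-3 [P1,P2=00]: 1111  = hex F
  rows 4-7 [P1,P2=01]: 1111  = hex F
  rows 8-11 [P1,P2=10]: 1111  = hex F
  rows 12-15 [P1,P2=11]: 1111  = hex F
Output column (row 0 .. row 15) = 1111111111111111
Output column grouped in 4s = 1111 1111 1111 1111 = 0xFFFF
Convert to decimal digit by digit (value = value*16 + digit):
  F -> 15
  15*16 + 15 (F) = 255
  255*16 + 15 (F) = 4095
  4095*16 + 15 (F) = 65535
Decimal = 65535

65535


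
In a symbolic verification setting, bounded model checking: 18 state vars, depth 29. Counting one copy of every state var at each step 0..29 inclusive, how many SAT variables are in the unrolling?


BMC unrolls to depth k, creating one copy of each state var for steps 0..k.
Step count = 29 + 1 = 30 (steps 0 through 29)
Vars per step = 18
Total = 18 * 30 = 540

540


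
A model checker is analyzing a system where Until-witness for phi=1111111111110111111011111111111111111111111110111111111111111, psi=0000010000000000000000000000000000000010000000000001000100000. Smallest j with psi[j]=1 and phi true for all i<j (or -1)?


(phi U psi) at 0: need smallest j with psi[j]=1 and phi[i]=1 for all i in [0,j).
Scan from step 0:
  step 0: phi=1, psi=0 -> continue
  step 1: phi=1, psi=0 -> continue
  step 2: phi=1, psi=0 -> continue
  step 3: phi=1, psi=0 -> continue
  step 5: psi=1 and phi held for [0,5) -> witness found
Witness step = 5

5


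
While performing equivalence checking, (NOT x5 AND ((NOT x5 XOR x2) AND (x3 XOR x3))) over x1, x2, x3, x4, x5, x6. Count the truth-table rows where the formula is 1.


Formula: (NOT x5 AND ((NOT x5 XOR x2) AND (x3 XOR x3))) over 6 vars (64 rows)
Evaluate each row (x1, x2, x3, x4, x5, x6 as bits, MSB first):
  row 0 [000000]: (NOT 0 AND ((NOT 0 XOR 0) AND (0 XOR 0))) -> 0
  row 1 [000001]: (NOT 0 AND ((NOT 0 XOR 0) AND (0 XOR 0))) -> 0
  row 2 [000010]: (NOT 1 AND ((NOT 1 XOR 0) AND (0 XOR 0))) -> 0
  row 3 [000011]: (NOT 1 AND ((NOT 1 XOR 0) AND (0 XOR 0))) -> 0
  row 4 [000100]: (NOT 0 AND ((NOT 0 XOR 0) AND (0 XOR 0))) -> 0
  (every remaining row is evaluated the same way; all 64 results are listed next)
Full result column, 8 rows per line (x1,x2,x3 fixed per line; x4,x5,x6 runs 000..111 left to right):
  rows 0-7 [x1,x2,x3=000]: 00000000  (ones: 0)
  rows 8-15 [x1,x2,x3=001]: 00000000  (ones: 0)
  rows 16-23 [x1,x2,x3=010]: 00000000  (ones: 0)
  rows 24-31 [x1,x2,x3=011]: 00000000  (ones: 0)
  rows 32-39 [x1,x2,x3=100]: 00000000  (ones: 0)
  rows 40-47 [x1,x2,x3=101]: 00000000  (ones: 0)
  rows 48-55 [x1,x2,x3=110]: 00000000  (ones: 0)
  rows 56-63 [x1,x2,x3=111]: 00000000  (ones: 0)
Count of 1-rows = 0+0+0+0+0+0+0+0 = 0

0


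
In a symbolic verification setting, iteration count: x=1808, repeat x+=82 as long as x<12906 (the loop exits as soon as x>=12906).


Step 1: x goes from 1808 toward 12906 by 82; the body runs while x<12906, so iterations = ceil((bound-start)/step)
Step 2: Distance=11098
Step 3: ceil(11098/82)=136

136


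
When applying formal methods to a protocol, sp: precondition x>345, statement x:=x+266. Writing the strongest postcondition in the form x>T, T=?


Formula: sp(P, x:=E) = exists old_x. (x = E[old_x/x]) AND P[old_x/x] (old_x is the value of x before the assignment; eliminate old_x by solving x = E[old_x/x] for old_x)
Step 1: Precondition P: x>345, i.e. old_x > 345
Step 2: Assignment gives x = old_x + 266, so old_x = x - 266
Step 3: Substitute into P: x - 266 > 345
Step 4: Simplify: x > 345+266 = 611

611


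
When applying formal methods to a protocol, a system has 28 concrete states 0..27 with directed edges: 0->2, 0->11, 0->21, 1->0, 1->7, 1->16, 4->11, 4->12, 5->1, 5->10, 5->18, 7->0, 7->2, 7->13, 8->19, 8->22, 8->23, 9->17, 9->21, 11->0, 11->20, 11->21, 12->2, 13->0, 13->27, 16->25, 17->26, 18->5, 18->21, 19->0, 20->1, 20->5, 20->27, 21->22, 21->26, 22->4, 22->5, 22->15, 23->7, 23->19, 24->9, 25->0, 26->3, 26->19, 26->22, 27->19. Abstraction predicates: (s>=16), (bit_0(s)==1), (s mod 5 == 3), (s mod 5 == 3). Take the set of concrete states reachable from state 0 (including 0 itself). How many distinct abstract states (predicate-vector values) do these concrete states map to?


BFS from 0:
Concrete reachable: {0, 1, 2, 3, 4, 5, 7, 10, 11, 12, 13, 15, 16, 18, 19, 20, 21, 22, 25, 26, 27}
Abstract via predicates (s>=16), (bit_0(s)==1), (s mod 5 == 3), (s mod 5 == 3):
  (0,0,0,0) <- {0, 2, 4, 10, 12}
  (0,1,0,0) <- {1, 5, 7, 11, 15}
  (0,1,1,1) <- {3, 13}
  (1,0,0,0) <- {16, 20, 22, 26}
  (1,0,1,1) <- {18}
  (1,1,0,0) <- {19, 21, 25, 27}
Distinct abstract states = 6

6


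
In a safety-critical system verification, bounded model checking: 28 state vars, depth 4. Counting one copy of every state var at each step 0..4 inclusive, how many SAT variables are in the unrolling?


BMC unrolls to depth k, creating one copy of each state var for steps 0..k.
Step count = 4 + 1 = 5 (steps 0 through 4)
Vars per step = 28
Total = 28 * 5 = 140

140


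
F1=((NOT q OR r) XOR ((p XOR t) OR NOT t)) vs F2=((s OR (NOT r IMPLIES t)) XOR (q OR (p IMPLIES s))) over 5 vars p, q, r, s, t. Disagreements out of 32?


F1 = ((NOT q OR r) XOR ((p XOR t) OR NOT t))
F2 = ((s OR (NOT r IMPLIES t)) XOR (q OR (p IMPLIES s)))
Evaluate both on each of 32 rows (bits = p,q,r,s,t):
  row 0 [00000]: F1=0 F2=1 (differ) -> 1
  row 1 [00001]: F1=0 F2=0 -> 0
  row 2 [00010]: F1=0 F2=0 -> 0
  row 3 [00011]: F1=0 F2=0 -> 0
  row 4 [00100]: F1=0 F2=0 -> 0
  row 5 [00101]: F1=0 F2=0 -> 0
  row 6 [00110]: F1=0 F2=0 -> 0
  row 7 [00111]: F1=0 F2=0 -> 0
  row 8 [01000]: F1=1 F2=1 -> 0
  row 9 [01001]: F1=1 F2=0 (differ) -> 1
  row 10 [01010]: F1=1 F2=0 (differ) -> 1
  row 11 [01011]: F1=1 F2=0 (differ) -> 1
  row 12 [01100]: F1=0 F2=0 -> 0
  row 13 [01101]: F1=0 F2=0 -> 0
  row 14 [01110]: F1=0 F2=0 -> 0
  row 15 [01111]: F1=0 F2=0 -> 0
  row 16 [10000]: F1=0 F2=0 -> 0
  row 17 [10001]: F1=1 F2=1 -> 0
  row 18 [10010]: F1=0 F2=0 -> 0
  row 19 [10011]: F1=1 F2=0 (differ) -> 1
  row 20 [10100]: F1=0 F2=1 (differ) -> 1
  row 21 [10101]: F1=1 F2=1 -> 0
  row 22 [10110]: F1=0 F2=0 -> 0
  row 23 [10111]: F1=1 F2=0 (differ) -> 1
  row 24 [11000]: F1=1 F2=1 -> 0
  row 25 [11001]: F1=0 F2=0 -> 0
  row 26 [11010]: F1=1 F2=0 (differ) -> 1
  row 27 [11011]: F1=0 F2=0 -> 0
  row 28 [11100]: F1=0 F2=0 -> 0
  row 29 [11101]: F1=1 F2=0 (differ) -> 1
  row 30 [11110]: F1=0 F2=0 -> 0
  row 31 [11111]: F1=1 F2=0 (differ) -> 1
Full result column, 8 rows per line (p,q fixed per line; r,s,t runs 000..111 left to right):
  rows 0-7 [p,q=00]: 10000000  (ones: 1)
  rows 8-15 [p,q=01]: 01110000  (ones: 3)
  rows 16-23 [p,q=10]: 00011001  (ones: 3)
  rows 24-31 [p,q=11]: 00100101  (ones: 3)
Disagreements = 1+3+3+3 = 10

10


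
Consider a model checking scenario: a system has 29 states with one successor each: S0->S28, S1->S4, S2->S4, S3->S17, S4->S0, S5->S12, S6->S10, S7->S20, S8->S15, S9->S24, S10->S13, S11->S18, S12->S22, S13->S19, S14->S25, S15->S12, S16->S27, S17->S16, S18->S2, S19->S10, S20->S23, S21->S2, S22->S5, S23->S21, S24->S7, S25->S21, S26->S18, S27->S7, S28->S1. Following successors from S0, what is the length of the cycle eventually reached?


Trace from S0 until a state repeats:
  S0 -> S28 -> S1 -> S4 -> S0
S0 first seen at step 0, revisited at step 4.
Cycle length = 4 - 0 = 4

4


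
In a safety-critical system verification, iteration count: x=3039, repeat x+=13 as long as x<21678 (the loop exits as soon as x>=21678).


Step 1: x goes from 3039 toward 21678 by 13; the body runs while x<21678, so iterations = ceil((bound-start)/step)
Step 2: Distance=18639
Step 3: ceil(18639/13)=1434

1434


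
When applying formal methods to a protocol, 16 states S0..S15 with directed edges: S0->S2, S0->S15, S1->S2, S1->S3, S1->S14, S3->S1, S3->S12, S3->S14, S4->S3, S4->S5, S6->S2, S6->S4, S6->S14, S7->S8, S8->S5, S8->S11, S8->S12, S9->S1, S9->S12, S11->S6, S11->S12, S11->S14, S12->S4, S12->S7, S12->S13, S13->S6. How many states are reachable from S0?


BFS from S0:
  layer 0: {S0}
  layer 1: {S2, S15}
Reachable set: {S0, S2, S15}
Count = 3

3


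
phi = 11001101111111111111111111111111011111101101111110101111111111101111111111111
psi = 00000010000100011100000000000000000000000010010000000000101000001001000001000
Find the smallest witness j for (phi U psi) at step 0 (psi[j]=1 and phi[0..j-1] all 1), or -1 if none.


(phi U psi) at 0: need smallest j with psi[j]=1 and phi[i]=1 for all i in [0,j).
Scan from step 0:
  step 0: phi=1, psi=0 -> continue
  step 1: phi=1, psi=0 -> continue
  step 2: phi=0 -> phi-prefix broken from here
  step 6: psi=1 but phi already failed -> not a witness
  step 11: psi=1 but phi already failed -> not a witness
  step 15: psi=1 but phi already failed -> not a witness
  step 16: psi=1 but phi already failed -> not a witness
  step 17: psi=1 but phi already failed -> not a witness
  step 42: psi=1 but phi already failed -> not a witness
  step 45: psi=1 but phi already failed -> not a witness
  step 56: psi=1 but phi already failed -> not a witness
  step 58: psi=1 but phi already failed -> not a witness
  step 64: psi=1 but phi already failed -> not a witness
  step 67: psi=1 but phi already failed -> not a witness
  step 73: psi=1 but phi already failed -> not a witness
  end of trace: no witness -> -1
Witness step = -1

-1


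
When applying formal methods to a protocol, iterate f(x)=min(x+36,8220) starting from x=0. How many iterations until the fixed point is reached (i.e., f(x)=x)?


Step 1: x=0, cap=8220, increment=36
Step 2: x grows by 36 each step until capped at 8220; fixed point is x=8220
Step 3: iterations = ceil(8220/36) = 229

229


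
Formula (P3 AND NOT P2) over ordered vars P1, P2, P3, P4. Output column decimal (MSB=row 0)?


Formula: (P3 AND NOT P2) over P1, P2, P3, P4 (16 rows)
Evaluate each row (bits = P1,P2,P3,P4, MSB first):
  row 0 [0000]: (0 AND NOT 0) -> 0
  row 1 [0001]: (0 AND NOT 0) -> 0
  row 2 [0010]: (1 AND NOT 0) -> 1
  row 3 [0011]: (1 AND NOT 0) -> 1
  row 4 [0100]: (0 AND NOT 1) -> 0
  row 5 [0101]: (0 AND NOT 1) -> 0
  row 6 [0110]: (1 AND NOT 1) -> 0
  row 7 [0111]: (1 AND NOT 1) -> 0
  row 8 [1000]: (0 AND NOT 0) -> 0
  row 9 [1001]: (0 AND NOT 0) -> 0
  row 10 [1010]: (1 AND NOT 0) -> 1
  row 11 [1011]: (1 AND NOT 0) -> 1
  row 12 [1100]: (0 AND NOT 1) -> 0
  row 13 [1101]: (0 AND NOT 1) -> 0
  row 14 [1110]: (1 AND NOT 1) -> 0
  row 15 [1111]: (1 AND NOT 1) -> 0
Full result column, 4 rows per line (P1,P2 fixed per line; P3,P4 runs 00..11 left to right):
  rows 0-3 [P1,P2=00]: 0011  = hex 3
  rows 4-7 [P1,P2=01]: 0000  = hex 0
  rows 8-11 [P1,P2=10]: 0011  = hex 3
  rows 12-15 [P1,P2=11]: 0000  = hex 0
Output column (row 0 .. row 15) = 0011000000110000
Output column grouped in 4s = 0011 0000 0011 0000 = 0x3030
Convert to decimal digit by digit (value = value*16 + digit):
  3 -> 3
  3*16 + 0 = 48
  48*16 + 3 = 771
  771*16 + 0 = 12336
Decimal = 12336

12336


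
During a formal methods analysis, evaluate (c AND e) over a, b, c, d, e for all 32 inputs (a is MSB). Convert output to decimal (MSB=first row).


Formula: (c AND e) over a, b, c, d, e (32 rows)
Evaluate each row (bits = a,b,c,d,e, MSB first):
  row 0 [00000]: (0 AND 0) -> 0
  row 1 [00001]: (0 AND 1) -> 0
  row 2 [00010]: (0 AND 0) -> 0
  row 3 [00011]: (0 AND 1) -> 0
  row 4 [00100]: (1 AND 0) -> 0
  row 5 [00101]: (1 AND 1) -> 1
  row 6 [00110]: (1 AND 0) -> 0
  row 7 [00111]: (1 AND 1) -> 1
  row 8 [01000]: (0 AND 0) -> 0
  row 9 [01001]: (0 AND 1) -> 0
  row 10 [01010]: (0 AND 0) -> 0
  row 11 [01011]: (0 AND 1) -> 0
  row 12 [01100]: (1 AND 0) -> 0
  row 13 [01101]: (1 AND 1) -> 1
  row 14 [01110]: (1 AND 0) -> 0
  row 15 [01111]: (1 AND 1) -> 1
  row 16 [10000]: (0 AND 0) -> 0
  row 17 [10001]: (0 AND 1) -> 0
  row 18 [10010]: (0 AND 0) -> 0
  row 19 [10011]: (0 AND 1) -> 0
  row 20 [10100]: (1 AND 0) -> 0
  row 21 [10101]: (1 AND 1) -> 1
  row 22 [10110]: (1 AND 0) -> 0
  row 23 [10111]: (1 AND 1) -> 1
  row 24 [11000]: (0 AND 0) -> 0
  row 25 [11001]: (0 AND 1) -> 0
  row 26 [11010]: (0 AND 0) -> 0
  row 27 [11011]: (0 AND 1) -> 0
  row 28 [11100]: (1 AND 0) -> 0
  row 29 [11101]: (1 AND 1) -> 1
  row 30 [11110]: (1 AND 0) -> 0
  row 31 [11111]: (1 AND 1) -> 1
Full result column, 4 rows per line (a,b,c fixed per line; d,e runs 00..11 left to right):
  rows 0-3 [a,b,c=000]: 0000  = hex 0
  rows 4-7 [a,b,c=001]: 0101  = hex 5
  rows 8-11 [a,b,c=010]: 0000  = hex 0
  rows 12-15 [a,b,c=011]: 0101  = hex 5
  rows 16-19 [a,b,c=100]: 0000  = hex 0
  rows 20-23 [a,b,c=101]: 0101  = hex 5
  rows 24-27 [a,b,c=110]: 0000  = hex 0
  rows 28-31 [a,b,c=111]: 0101  = hex 5
Output column (row 0 .. row 31) = 00000101000001010000010100000101
Output column grouped in 4s = 0000 0101 0000 0101 0000 0101 0000 0101 = 0x05050505
Convert to decimal digit by digit (value = value*16 + digit):
  0 -> 0
  0*16 + 5 = 5
  5*16 + 0 = 80
  80*16 + 5 = 1285
  1285*16 + 0 = 20560
  20560*16 + 5 = 328965
  328965*16 + 0 = 5263440
  5263440*16 + 5 = 84215045
Decimal = 84215045

84215045


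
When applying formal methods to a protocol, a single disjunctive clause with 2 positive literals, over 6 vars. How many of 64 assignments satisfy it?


Step 1: Total=2^6=64
Step 2: Unsat when all 2 false: 2^4=16
Step 3: Sat=64-16=48

48


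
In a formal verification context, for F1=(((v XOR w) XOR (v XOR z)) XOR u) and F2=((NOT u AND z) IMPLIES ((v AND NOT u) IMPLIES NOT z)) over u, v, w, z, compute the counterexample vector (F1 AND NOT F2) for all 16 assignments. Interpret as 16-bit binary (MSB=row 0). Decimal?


F1 = (((v XOR w) XOR (v XOR z)) XOR u)
F2 = ((NOT u AND z) IMPLIES ((v AND NOT u) IMPLIES NOT z))
Counterexample to F1=>F2 is where F1=1 and F2=0.
Evaluate each row (bits = u,v,w,z, MSB first):
  row 0 [0000]: F1=0 F2=1 -> F1&~F2 -> 0
  row 1 [0001]: F1=1 F2=1 -> F1&~F2 -> 0
  row 2 [0010]: F1=1 F2=1 -> F1&~F2 -> 0
  row 3 [0011]: F1=0 F2=1 -> F1&~F2 -> 0
  row 4 [0100]: F1=0 F2=1 -> F1&~F2 -> 0
  row 5 [0101]: F1=1 F2=0 -> F1&~F2 -> 1
  row 6 [0110]: F1=1 F2=1 -> F1&~F2 -> 0
  row 7 [0111]: F1=0 F2=0 -> F1&~F2 -> 0
  row 8 [1000]: F1=1 F2=1 -> F1&~F2 -> 0
  row 9 [1001]: F1=0 F2=1 -> F1&~F2 -> 0
  row 10 [1010]: F1=0 F2=1 -> F1&~F2 -> 0
  row 11 [1011]: F1=1 F2=1 -> F1&~F2 -> 0
  row 12 [1100]: F1=1 F2=1 -> F1&~F2 -> 0
  row 13 [1101]: F1=0 F2=1 -> F1&~F2 -> 0
  row 14 [1110]: F1=0 F2=1 -> F1&~F2 -> 0
  row 15 [1111]: F1=1 F2=1 -> F1&~F2 -> 0
Full result column, 4 rows per line (u,v fixed per line; w,z runs 00..11 left to right):
  rows 0-3 [u,v=00]: 0000  = hex 0
  rows 4-7 [u,v=01]: 0100  = hex 4
  rows 8-11 [u,v=10]: 0000  = hex 0
  rows 12-15 [u,v=11]: 0000  = hex 0
Counterexample vector (row 0 .. row 15) = 0000010000000000
Output column grouped in 4s = 0000 0100 0000 0000 = 0x0400
Convert to decimal digit by digit (value = value*16 + digit):
  0 -> 0
  0*16 + 4 = 4
  4*16 + 0 = 64
  64*16 + 0 = 1024
Decimal = 1024

1024


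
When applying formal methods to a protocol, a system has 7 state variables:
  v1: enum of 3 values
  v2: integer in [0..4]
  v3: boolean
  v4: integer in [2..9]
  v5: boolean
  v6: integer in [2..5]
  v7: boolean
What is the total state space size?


State space = product of domain sizes of all variables.
Domain sizes:
  v1 (enum of 3 values): 3
  v2 (integer in [0..4]): 5
  v3 (boolean): 2
  v4 (integer in [2..9]): 8
  v5 (boolean): 2
  v6 (integer in [2..5]): 4
  v7 (boolean): 2
Product = 3 * 5 * 2 * 8 * 2 * 4 * 2 = 3840

3840


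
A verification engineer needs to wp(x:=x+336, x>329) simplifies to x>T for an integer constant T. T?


Formula: wp(x:=E, P) = P[E/x] (substitute E for x in postcondition)
Step 1: Postcondition: x>329
Step 2: Substitute x+336 for x: x+336>329
Step 3: Solve for x: x > 329-336 = -7

-7


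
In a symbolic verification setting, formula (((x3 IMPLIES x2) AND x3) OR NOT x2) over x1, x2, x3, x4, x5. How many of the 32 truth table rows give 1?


Formula: (((x3 IMPLIES x2) AND x3) OR NOT x2) over 5 vars (32 rows)
Evaluate each row (x1, x2, x3, x4, x5 as bits, MSB first):
  row 0 [00000]: (((0 IMPLIES 0) AND 0) OR NOT 0) -> 1
  row 1 [00001]: (((0 IMPLIES 0) AND 0) OR NOT 0) -> 1
  row 2 [00010]: (((0 IMPLIES 0) AND 0) OR NOT 0) -> 1
  row 3 [00011]: (((0 IMPLIES 0) AND 0) OR NOT 0) -> 1
  row 4 [00100]: (((1 IMPLIES 0) AND 1) OR NOT 0) -> 1
  row 5 [00101]: (((1 IMPLIES 0) AND 1) OR NOT 0) -> 1
  row 6 [00110]: (((1 IMPLIES 0) AND 1) OR NOT 0) -> 1
  row 7 [00111]: (((1 IMPLIES 0) AND 1) OR NOT 0) -> 1
  row 8 [01000]: (((0 IMPLIES 1) AND 0) OR NOT 1) -> 0
  row 9 [01001]: (((0 IMPLIES 1) AND 0) OR NOT 1) -> 0
  row 10 [01010]: (((0 IMPLIES 1) AND 0) OR NOT 1) -> 0
  row 11 [01011]: (((0 IMPLIES 1) AND 0) OR NOT 1) -> 0
  row 12 [01100]: (((1 IMPLIES 1) AND 1) OR NOT 1) -> 1
  row 13 [01101]: (((1 IMPLIES 1) AND 1) OR NOT 1) -> 1
  row 14 [01110]: (((1 IMPLIES 1) AND 1) OR NOT 1) -> 1
  row 15 [01111]: (((1 IMPLIES 1) AND 1) OR NOT 1) -> 1
  row 16 [10000]: (((0 IMPLIES 0) AND 0) OR NOT 0) -> 1
  row 17 [10001]: (((0 IMPLIES 0) AND 0) OR NOT 0) -> 1
  row 18 [10010]: (((0 IMPLIES 0) AND 0) OR NOT 0) -> 1
  row 19 [10011]: (((0 IMPLIES 0) AND 0) OR NOT 0) -> 1
  row 20 [10100]: (((1 IMPLIES 0) AND 1) OR NOT 0) -> 1
  row 21 [10101]: (((1 IMPLIES 0) AND 1) OR NOT 0) -> 1
  row 22 [10110]: (((1 IMPLIES 0) AND 1) OR NOT 0) -> 1
  row 23 [10111]: (((1 IMPLIES 0) AND 1) OR NOT 0) -> 1
  row 24 [11000]: (((0 IMPLIES 1) AND 0) OR NOT 1) -> 0
  row 25 [11001]: (((0 IMPLIES 1) AND 0) OR NOT 1) -> 0
  row 26 [11010]: (((0 IMPLIES 1) AND 0) OR NOT 1) -> 0
  row 27 [11011]: (((0 IMPLIES 1) AND 0) OR NOT 1) -> 0
  row 28 [11100]: (((1 IMPLIES 1) AND 1) OR NOT 1) -> 1
  row 29 [11101]: (((1 IMPLIES 1) AND 1) OR NOT 1) -> 1
  row 30 [11110]: (((1 IMPLIES 1) AND 1) OR NOT 1) -> 1
  row 31 [11111]: (((1 IMPLIES 1) AND 1) OR NOT 1) -> 1
Full result column, 8 rows per line (x1,x2 fixed per line; x3,x4,x5 runs 000..111 left to right):
  rows 0-7 [x1,x2=00]: 11111111  (ones: 8)
  rows 8-15 [x1,x2=01]: 00001111  (ones: 4)
  rows 16-23 [x1,x2=10]: 11111111  (ones: 8)
  rows 24-31 [x1,x2=11]: 00001111  (ones: 4)
Count of 1-rows = 8+4+8+4 = 24

24


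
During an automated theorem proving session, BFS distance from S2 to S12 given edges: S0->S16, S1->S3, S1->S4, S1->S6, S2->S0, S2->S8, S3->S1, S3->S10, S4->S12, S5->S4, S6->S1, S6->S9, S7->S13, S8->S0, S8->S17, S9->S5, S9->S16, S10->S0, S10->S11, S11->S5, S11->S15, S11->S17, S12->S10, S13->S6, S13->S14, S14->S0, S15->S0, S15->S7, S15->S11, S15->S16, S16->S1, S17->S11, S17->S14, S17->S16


BFS layer-by-layer from S2:
  dist 0: {S2}
  dist 1: {S0, S8}
  dist 2: {S16, S17}
  dist 3: {S1, S11, S14}
  dist 4: {S3, S4, S5, S6, S15}
  dist 5: {S7, S9, S10, S12}
  -> S12 reached at distance 5
Shortest path length = 5

5


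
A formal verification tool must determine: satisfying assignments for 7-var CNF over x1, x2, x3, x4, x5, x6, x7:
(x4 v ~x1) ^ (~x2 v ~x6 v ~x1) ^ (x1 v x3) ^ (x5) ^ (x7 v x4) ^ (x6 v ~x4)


CNF with 6 clauses over 7 vars (128 assignments).
An assignment satisfies CNF iff every clause has >=1 true literal.
Check each row (bits = x1,x2,x3,x4,x5,x6,x7; clause T/F shown):
  row 0 [0000000]: clauses=TTFFFT -> 0
  row 1 [0000001]: clauses=TTFFTT -> 0
  row 2 [0000010]: clauses=TTFFFT -> 0
  row 3 [0000011]: clauses=TTFFTT -> 0
  row 4 [0000100]: clauses=TTFTFT -> 0
  (every remaining row is evaluated the same way; all 128 results are listed next)
Full result column, 8 rows per line (x1,x2,x3,x4 fixed per line; x5,x6,x7 runs 000..111 left to right):
  rows 0-7 [x1,x2,x3,x4=0000]: 00000000  (ones: 0)
  rows 8-15 [x1,x2,x3,x4=0001]: 00000000  (ones: 0)
  rows 16-23 [x1,x2,x3,x4=0010]: 00000101  (ones: 2)
  rows 24-31 [x1,x2,x3,x4=0011]: 00000011  (ones: 2)
  rows 32-39 [x1,x2,x3,x4=0100]: 00000000  (ones: 0)
  rows 40-47 [x1,x2,x3,x4=0101]: 00000000  (ones: 0)
  rows 48-55 [x1,x2,x3,x4=0110]: 00000101  (ones: 2)
  rows 56-63 [x1,x2,x3,x4=0111]: 00000011  (ones: 2)
  rows 64-71 [x1,x2,x3,x4=1000]: 00000000  (ones: 0)
  rows 72-79 [x1,x2,x3,x4=1001]: 00000011  (ones: 2)
  rows 80-87 [x1,x2,x3,x4=1010]: 00000000  (ones: 0)
  rows 88-95 [x1,x2,x3,x4=1011]: 00000011  (ones: 2)
  rows 96-103 [x1,x2,x3,x4=1100]: 00000000  (ones: 0)
  rows 104-111 [x1,x2,x3,x4=1101]: 00000000  (ones: 0)
  rows 112-119 [x1,x2,x3,x4=1110]: 00000000  (ones: 0)
  rows 120-127 [x1,x2,x3,x4=1111]: 00000000  (ones: 0)
Satisfying assignments = 0+0+2+2+0+0+2+2+0+2+0+2+0+0+0+0 = 12

12


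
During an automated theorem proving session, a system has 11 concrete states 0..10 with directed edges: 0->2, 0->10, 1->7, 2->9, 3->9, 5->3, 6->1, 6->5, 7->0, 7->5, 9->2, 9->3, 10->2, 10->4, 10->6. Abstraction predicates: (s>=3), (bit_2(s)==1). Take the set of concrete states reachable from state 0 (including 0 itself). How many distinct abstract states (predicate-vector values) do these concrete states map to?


BFS from 0:
Concrete reachable: {0, 1, 2, 3, 4, 5, 6, 7, 9, 10}
Abstract via predicates (s>=3), (bit_2(s)==1):
  (0,0) <- {0, 1, 2}
  (1,0) <- {3, 9, 10}
  (1,1) <- {4, 5, 6, 7}
Distinct abstract states = 3

3


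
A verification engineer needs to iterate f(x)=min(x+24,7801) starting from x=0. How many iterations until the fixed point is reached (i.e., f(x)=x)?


Step 1: x=0, cap=7801, increment=24
Step 2: x grows by 24 each step until capped at 7801; fixed point is x=7801
Step 3: iterations = ceil(7801/24) = 326

326


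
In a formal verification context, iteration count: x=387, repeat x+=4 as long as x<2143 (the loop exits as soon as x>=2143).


Step 1: x goes from 387 toward 2143 by 4; the body runs while x<2143, so iterations = ceil((bound-start)/step)
Step 2: Distance=1756
Step 3: ceil(1756/4)=439

439


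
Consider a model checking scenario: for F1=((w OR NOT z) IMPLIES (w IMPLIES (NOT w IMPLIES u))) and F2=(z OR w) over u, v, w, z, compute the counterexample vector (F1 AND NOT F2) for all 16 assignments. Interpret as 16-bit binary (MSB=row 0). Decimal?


F1 = ((w OR NOT z) IMPLIES (w IMPLIES (NOT w IMPLIES u)))
F2 = (z OR w)
Counterexample to F1=>F2 is where F1=1 and F2=0.
Evaluate each row (bits = u,v,w,z, MSB first):
  row 0 [0000]: F1=1 F2=0 -> F1&~F2 -> 1
  row 1 [0001]: F1=1 F2=1 -> F1&~F2 -> 0
  row 2 [0010]: F1=1 F2=1 -> F1&~F2 -> 0
  row 3 [0011]: F1=1 F2=1 -> F1&~F2 -> 0
  row 4 [0100]: F1=1 F2=0 -> F1&~F2 -> 1
  row 5 [0101]: F1=1 F2=1 -> F1&~F2 -> 0
  row 6 [0110]: F1=1 F2=1 -> F1&~F2 -> 0
  row 7 [0111]: F1=1 F2=1 -> F1&~F2 -> 0
  row 8 [1000]: F1=1 F2=0 -> F1&~F2 -> 1
  row 9 [1001]: F1=1 F2=1 -> F1&~F2 -> 0
  row 10 [1010]: F1=1 F2=1 -> F1&~F2 -> 0
  row 11 [1011]: F1=1 F2=1 -> F1&~F2 -> 0
  row 12 [1100]: F1=1 F2=0 -> F1&~F2 -> 1
  row 13 [1101]: F1=1 F2=1 -> F1&~F2 -> 0
  row 14 [1110]: F1=1 F2=1 -> F1&~F2 -> 0
  row 15 [1111]: F1=1 F2=1 -> F1&~F2 -> 0
Full result column, 4 rows per line (u,v fixed per line; w,z runs 00..11 left to right):
  rows 0-3 [u,v=00]: 1000  = hex 8
  rows 4-7 [u,v=01]: 1000  = hex 8
  rows 8-11 [u,v=10]: 1000  = hex 8
  rows 12-15 [u,v=11]: 1000  = hex 8
Counterexample vector (row 0 .. row 15) = 1000100010001000
Output column grouped in 4s = 1000 1000 1000 1000 = 0x8888
Convert to decimal digit by digit (value = value*16 + digit):
  8 -> 8
  8*16 + 8 = 136
  136*16 + 8 = 2184
  2184*16 + 8 = 34952
Decimal = 34952

34952


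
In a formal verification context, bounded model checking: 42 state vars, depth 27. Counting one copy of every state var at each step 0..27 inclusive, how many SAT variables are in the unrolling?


BMC unrolls to depth k, creating one copy of each state var for steps 0..k.
Step count = 27 + 1 = 28 (steps 0 through 27)
Vars per step = 42
Total = 42 * 28 = 1176

1176


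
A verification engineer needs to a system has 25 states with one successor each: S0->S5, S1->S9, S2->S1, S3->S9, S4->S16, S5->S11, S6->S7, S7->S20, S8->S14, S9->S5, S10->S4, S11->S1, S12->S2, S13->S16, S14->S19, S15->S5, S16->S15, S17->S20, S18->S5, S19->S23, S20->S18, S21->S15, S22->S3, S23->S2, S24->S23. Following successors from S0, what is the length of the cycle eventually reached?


Trace from S0 until a state repeats:
  S0 -> S5 -> S11 -> S1 -> S9 -> S5
S5 first seen at step 1, revisited at step 5.
Cycle length = 5 - 1 = 4

4


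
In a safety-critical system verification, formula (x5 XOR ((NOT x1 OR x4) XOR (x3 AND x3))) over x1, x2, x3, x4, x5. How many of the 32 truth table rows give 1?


Formula: (x5 XOR ((NOT x1 OR x4) XOR (x3 AND x3))) over 5 vars (32 rows)
Evaluate each row (x1, x2, x3, x4, x5 as bits, MSB first):
  row 0 [00000]: (0 XOR ((NOT 0 OR 0) XOR (0 AND 0))) -> 1
  row 1 [00001]: (1 XOR ((NOT 0 OR 0) XOR (0 AND 0))) -> 0
  row 2 [00010]: (0 XOR ((NOT 0 OR 1) XOR (0 AND 0))) -> 1
  row 3 [00011]: (1 XOR ((NOT 0 OR 1) XOR (0 AND 0))) -> 0
  row 4 [00100]: (0 XOR ((NOT 0 OR 0) XOR (1 AND 1))) -> 0
  row 5 [00101]: (1 XOR ((NOT 0 OR 0) XOR (1 AND 1))) -> 1
  row 6 [00110]: (0 XOR ((NOT 0 OR 1) XOR (1 AND 1))) -> 0
  row 7 [00111]: (1 XOR ((NOT 0 OR 1) XOR (1 AND 1))) -> 1
  row 8 [01000]: (0 XOR ((NOT 0 OR 0) XOR (0 AND 0))) -> 1
  row 9 [01001]: (1 XOR ((NOT 0 OR 0) XOR (0 AND 0))) -> 0
  row 10 [01010]: (0 XOR ((NOT 0 OR 1) XOR (0 AND 0))) -> 1
  row 11 [01011]: (1 XOR ((NOT 0 OR 1) XOR (0 AND 0))) -> 0
  row 12 [01100]: (0 XOR ((NOT 0 OR 0) XOR (1 AND 1))) -> 0
  row 13 [01101]: (1 XOR ((NOT 0 OR 0) XOR (1 AND 1))) -> 1
  row 14 [01110]: (0 XOR ((NOT 0 OR 1) XOR (1 AND 1))) -> 0
  row 15 [01111]: (1 XOR ((NOT 0 OR 1) XOR (1 AND 1))) -> 1
  row 16 [10000]: (0 XOR ((NOT 1 OR 0) XOR (0 AND 0))) -> 0
  row 17 [10001]: (1 XOR ((NOT 1 OR 0) XOR (0 AND 0))) -> 1
  row 18 [10010]: (0 XOR ((NOT 1 OR 1) XOR (0 AND 0))) -> 1
  row 19 [10011]: (1 XOR ((NOT 1 OR 1) XOR (0 AND 0))) -> 0
  row 20 [10100]: (0 XOR ((NOT 1 OR 0) XOR (1 AND 1))) -> 1
  row 21 [10101]: (1 XOR ((NOT 1 OR 0) XOR (1 AND 1))) -> 0
  row 22 [10110]: (0 XOR ((NOT 1 OR 1) XOR (1 AND 1))) -> 0
  row 23 [10111]: (1 XOR ((NOT 1 OR 1) XOR (1 AND 1))) -> 1
  row 24 [11000]: (0 XOR ((NOT 1 OR 0) XOR (0 AND 0))) -> 0
  row 25 [11001]: (1 XOR ((NOT 1 OR 0) XOR (0 AND 0))) -> 1
  row 26 [11010]: (0 XOR ((NOT 1 OR 1) XOR (0 AND 0))) -> 1
  row 27 [11011]: (1 XOR ((NOT 1 OR 1) XOR (0 AND 0))) -> 0
  row 28 [11100]: (0 XOR ((NOT 1 OR 0) XOR (1 AND 1))) -> 1
  row 29 [11101]: (1 XOR ((NOT 1 OR 0) XOR (1 AND 1))) -> 0
  row 30 [11110]: (0 XOR ((NOT 1 OR 1) XOR (1 AND 1))) -> 0
  row 31 [11111]: (1 XOR ((NOT 1 OR 1) XOR (1 AND 1))) -> 1
Full result column, 8 rows per line (x1,x2 fixed per line; x3,x4,x5 runs 000..111 left to right):
  rows 0-7 [x1,x2=00]: 10100101  (ones: 4)
  rows 8-15 [x1,x2=01]: 10100101  (ones: 4)
  rows 16-23 [x1,x2=10]: 01101001  (ones: 4)
  rows 24-31 [x1,x2=11]: 01101001  (ones: 4)
Count of 1-rows = 4+4+4+4 = 16

16


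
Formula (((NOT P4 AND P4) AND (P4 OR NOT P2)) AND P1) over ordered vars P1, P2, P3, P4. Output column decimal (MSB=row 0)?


Formula: (((NOT P4 AND P4) AND (P4 OR NOT P2)) AND P1) over P1, P2, P3, P4 (16 rows)
Evaluate each row (bits = P1,P2,P3,P4, MSB first):
  row 0 [0000]: (((NOT 0 AND 0) AND (0 OR NOT 0)) AND 0) -> 0
  row 1 [0001]: (((NOT 1 AND 1) AND (1 OR NOT 0)) AND 0) -> 0
  row 2 [0010]: (((NOT 0 AND 0) AND (0 OR NOT 0)) AND 0) -> 0
  row 3 [0011]: (((NOT 1 AND 1) AND (1 OR NOT 0)) AND 0) -> 0
  row 4 [0100]: (((NOT 0 AND 0) AND (0 OR NOT 1)) AND 0) -> 0
  row 5 [0101]: (((NOT 1 AND 1) AND (1 OR NOT 1)) AND 0) -> 0
  row 6 [0110]: (((NOT 0 AND 0) AND (0 OR NOT 1)) AND 0) -> 0
  row 7 [0111]: (((NOT 1 AND 1) AND (1 OR NOT 1)) AND 0) -> 0
  row 8 [1000]: (((NOT 0 AND 0) AND (0 OR NOT 0)) AND 1) -> 0
  row 9 [1001]: (((NOT 1 AND 1) AND (1 OR NOT 0)) AND 1) -> 0
  row 10 [1010]: (((NOT 0 AND 0) AND (0 OR NOT 0)) AND 1) -> 0
  row 11 [1011]: (((NOT 1 AND 1) AND (1 OR NOT 0)) AND 1) -> 0
  row 12 [1100]: (((NOT 0 AND 0) AND (0 OR NOT 1)) AND 1) -> 0
  row 13 [1101]: (((NOT 1 AND 1) AND (1 OR NOT 1)) AND 1) -> 0
  row 14 [1110]: (((NOT 0 AND 0) AND (0 OR NOT 1)) AND 1) -> 0
  row 15 [1111]: (((NOT 1 AND 1) AND (1 OR NOT 1)) AND 1) -> 0
Full result column, 4 rows per line (P1,P2 fixed per line; P3,P4 runs 00..11 left to right):
  rows 0-3 [P1,P2=00]: 0000  = hex 0
  rows 4-7 [P1,P2=01]: 0000  = hex 0
  rows 8-11 [P1,P2=10]: 0000  = hex 0
  rows 12-15 [P1,P2=11]: 0000  = hex 0
Output column (row 0 .. row 15) = 0000000000000000
Output column grouped in 4s = 0000 0000 0000 0000 = 0x0000
Convert to decimal digit by digit (value = value*16 + digit):
  0 -> 0
  0*16 + 0 = 0
  0*16 + 0 = 0
  0*16 + 0 = 0
Decimal = 0

0
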